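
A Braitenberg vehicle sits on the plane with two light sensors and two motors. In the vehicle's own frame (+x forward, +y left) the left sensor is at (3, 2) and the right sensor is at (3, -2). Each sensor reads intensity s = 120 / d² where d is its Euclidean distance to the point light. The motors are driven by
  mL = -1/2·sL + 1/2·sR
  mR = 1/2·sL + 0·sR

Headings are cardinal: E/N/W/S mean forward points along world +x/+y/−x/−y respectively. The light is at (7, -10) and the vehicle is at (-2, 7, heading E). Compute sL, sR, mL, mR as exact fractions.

120/397 40/87 2720/34539 60/397

left sensor world pos  = (1, 9); dL² = 397
right sensor world pos = (1, 5); dR² = 261
sL = 120/397 = 120/397
sR = 120/261 = 40/87
mL = -1/2·sL + 1/2·sR = 2720/34539
mR = 1/2·sL + 0·sR = 60/397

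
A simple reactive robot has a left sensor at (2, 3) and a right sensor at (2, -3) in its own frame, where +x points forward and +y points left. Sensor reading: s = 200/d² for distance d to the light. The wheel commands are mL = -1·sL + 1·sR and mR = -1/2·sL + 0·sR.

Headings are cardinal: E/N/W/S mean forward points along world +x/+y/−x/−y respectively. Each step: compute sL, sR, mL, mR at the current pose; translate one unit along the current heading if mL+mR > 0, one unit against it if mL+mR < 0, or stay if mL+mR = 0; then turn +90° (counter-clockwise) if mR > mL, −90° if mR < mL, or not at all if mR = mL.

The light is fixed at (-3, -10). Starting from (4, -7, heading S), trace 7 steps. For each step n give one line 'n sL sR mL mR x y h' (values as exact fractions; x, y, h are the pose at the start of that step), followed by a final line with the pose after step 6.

0 200/101 200/17 16800/1717 -100/101 4 -7 S
1 100/13 4 -48/13 -50/13 4 -8 W
2 200/41 200/137 -19200/5617 -100/41 5 -8 N
3 5 50/13 -15/13 -5/2 5 -9 W
4 40/9 200/153 -160/51 -20/9 6 -9 N
5 100/29 100/29 0 -50/29 6 -10 W
6 200/53 200/173 -24000/9169 -100/53 7 -10 N
final 7 -11 W

n=0: pose=(4,-7,S); sL=200/101, sR=200/17; mL=16800/1717, mR=-100/101; mL+mR=15100/1717 → advance +1; mR−mL=-18500/1717 → turn -1·90°
n=1: pose=(4,-8,W); sL=100/13, sR=4; mL=-48/13, mR=-50/13; mL+mR=-98/13 → advance -1; mR−mL=-2/13 → turn -1·90°
n=2: pose=(5,-8,N); sL=200/41, sR=200/137; mL=-19200/5617, mR=-100/41; mL+mR=-32900/5617 → advance -1; mR−mL=5500/5617 → turn +1·90°
n=3: pose=(5,-9,W); sL=5, sR=50/13; mL=-15/13, mR=-5/2; mL+mR=-95/26 → advance -1; mR−mL=-35/26 → turn -1·90°
n=4: pose=(6,-9,N); sL=40/9, sR=200/153; mL=-160/51, mR=-20/9; mL+mR=-820/153 → advance -1; mR−mL=140/153 → turn +1·90°
n=5: pose=(6,-10,W); sL=100/29, sR=100/29; mL=0, mR=-50/29; mL+mR=-50/29 → advance -1; mR−mL=-50/29 → turn -1·90°
n=6: pose=(7,-10,N); sL=200/53, sR=200/173; mL=-24000/9169, mR=-100/53; mL+mR=-41300/9169 → advance -1; mR−mL=6700/9169 → turn +1·90°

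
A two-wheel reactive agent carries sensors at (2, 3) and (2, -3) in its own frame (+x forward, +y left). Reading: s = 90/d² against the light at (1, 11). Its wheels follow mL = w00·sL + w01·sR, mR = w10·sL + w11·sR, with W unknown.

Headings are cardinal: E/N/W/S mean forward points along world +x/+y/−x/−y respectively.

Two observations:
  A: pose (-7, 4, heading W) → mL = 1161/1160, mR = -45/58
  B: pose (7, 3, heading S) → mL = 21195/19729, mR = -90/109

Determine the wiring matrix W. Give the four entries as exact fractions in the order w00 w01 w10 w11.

1/2 1 0 -1

obs A: pose=(-7,4,W) → sL=9/20, sR=45/58, mL=1161/1160, mR=-45/58
obs B: pose=(7,3,S) → sL=90/181, sR=90/109, mL=21195/19729, mR=-90/109
sensor matrix S = [[9/20, 45/58], [90/181, 90/109]]; det S = -16281/1144282
solve [mL_A; mL_B] = S·[w00; w01] and [mR_A; mR_B] = S·[w10; w11]:
  w00 = 1/2, w01 = 1, w10 = 0, w11 = -1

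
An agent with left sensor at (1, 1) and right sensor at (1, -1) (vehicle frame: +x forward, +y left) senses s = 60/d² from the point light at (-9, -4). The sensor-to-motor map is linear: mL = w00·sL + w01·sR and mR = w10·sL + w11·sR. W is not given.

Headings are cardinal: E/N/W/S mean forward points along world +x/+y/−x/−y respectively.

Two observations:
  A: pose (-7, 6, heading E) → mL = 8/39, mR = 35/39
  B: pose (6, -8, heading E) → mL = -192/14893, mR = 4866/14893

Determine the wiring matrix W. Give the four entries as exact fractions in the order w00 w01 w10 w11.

obs A: pose=(-7,6,E) → sL=6/13, sR=2/3, mL=8/39, mR=35/39
obs B: pose=(6,-8,E) → sL=12/53, sR=60/281, mL=-192/14893, mR=4866/14893
sensor matrix S = [[6/13, 2/3], [12/53, 60/281]]; det S = -10144/193609
solve [mL_A; mL_B] = S·[w00; w01] and [mR_A; mR_B] = S·[w10; w11]:
  w00 = -1, w01 = 1, w10 = 1/2, w11 = 1

-1 1 1/2 1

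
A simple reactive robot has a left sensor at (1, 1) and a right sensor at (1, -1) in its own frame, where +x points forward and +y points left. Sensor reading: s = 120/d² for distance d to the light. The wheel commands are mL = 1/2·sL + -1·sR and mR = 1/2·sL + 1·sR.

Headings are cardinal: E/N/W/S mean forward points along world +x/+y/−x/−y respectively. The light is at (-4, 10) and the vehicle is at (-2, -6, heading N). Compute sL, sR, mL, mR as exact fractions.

60/113 20/39 -1090/4407 3430/4407

left sensor world pos  = (-3, -5); dL² = 226
right sensor world pos = (-1, -5); dR² = 234
sL = 120/226 = 60/113
sR = 120/234 = 20/39
mL = 1/2·sL + -1·sR = -1090/4407
mR = 1/2·sL + 1·sR = 3430/4407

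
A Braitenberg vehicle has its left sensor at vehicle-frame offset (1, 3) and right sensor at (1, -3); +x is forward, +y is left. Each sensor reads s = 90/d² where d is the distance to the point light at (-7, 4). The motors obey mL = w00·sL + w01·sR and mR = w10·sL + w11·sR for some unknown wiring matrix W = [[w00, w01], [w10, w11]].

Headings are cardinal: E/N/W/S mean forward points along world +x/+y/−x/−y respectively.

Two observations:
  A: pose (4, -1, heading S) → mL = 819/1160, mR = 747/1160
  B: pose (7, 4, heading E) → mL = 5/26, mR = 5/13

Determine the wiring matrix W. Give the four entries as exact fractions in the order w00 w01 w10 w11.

obs A: pose=(4,-1,S) → sL=45/116, sR=9/10, mL=819/1160, mR=747/1160
obs B: pose=(7,4,E) → sL=5/13, sR=5/13, mL=5/26, mR=5/13
sensor matrix S = [[45/116, 9/10], [5/13, 5/13]]; det S = -297/1508
solve [mL_A; mL_B] = S·[w00; w01] and [mR_A; mR_B] = S·[w10; w11]:
  w00 = -1/2, w01 = 1, w10 = 1/2, w11 = 1/2

-1/2 1 1/2 1/2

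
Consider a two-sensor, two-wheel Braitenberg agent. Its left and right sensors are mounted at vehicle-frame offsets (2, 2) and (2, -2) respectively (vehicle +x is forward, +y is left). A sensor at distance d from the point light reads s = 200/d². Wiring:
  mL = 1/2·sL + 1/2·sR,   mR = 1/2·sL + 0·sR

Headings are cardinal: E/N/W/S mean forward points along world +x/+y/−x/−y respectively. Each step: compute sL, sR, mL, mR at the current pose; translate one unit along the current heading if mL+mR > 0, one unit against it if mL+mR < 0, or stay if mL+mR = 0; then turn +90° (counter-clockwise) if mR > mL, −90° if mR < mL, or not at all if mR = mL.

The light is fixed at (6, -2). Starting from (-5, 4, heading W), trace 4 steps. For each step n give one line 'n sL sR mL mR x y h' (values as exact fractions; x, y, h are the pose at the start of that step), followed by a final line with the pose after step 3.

n=0: pose=(-5,4,W); sL=40/37, sR=200/233; mL=8360/8621, mR=20/37; mL+mR=13020/8621 → advance +1; mR−mL=-100/233 → turn -1·90°
n=1: pose=(-6,4,N); sL=10/13, sR=50/41; mL=530/533, mR=5/13; mL+mR=735/533 → advance +1; mR−mL=-25/41 → turn -1·90°
n=2: pose=(-6,5,E); sL=200/181, sR=8/5; mL=1224/905, mR=100/181; mL+mR=1724/905 → advance +1; mR−mL=-4/5 → turn -1·90°
n=3: pose=(-5,5,S); sL=100/53, sR=100/97; mL=7500/5141, mR=50/53; mL+mR=12350/5141 → advance +1; mR−mL=-50/97 → turn -1·90°

0 40/37 200/233 8360/8621 20/37 -5 4 W
1 10/13 50/41 530/533 5/13 -6 4 N
2 200/181 8/5 1224/905 100/181 -6 5 E
3 100/53 100/97 7500/5141 50/53 -5 5 S
final -5 4 W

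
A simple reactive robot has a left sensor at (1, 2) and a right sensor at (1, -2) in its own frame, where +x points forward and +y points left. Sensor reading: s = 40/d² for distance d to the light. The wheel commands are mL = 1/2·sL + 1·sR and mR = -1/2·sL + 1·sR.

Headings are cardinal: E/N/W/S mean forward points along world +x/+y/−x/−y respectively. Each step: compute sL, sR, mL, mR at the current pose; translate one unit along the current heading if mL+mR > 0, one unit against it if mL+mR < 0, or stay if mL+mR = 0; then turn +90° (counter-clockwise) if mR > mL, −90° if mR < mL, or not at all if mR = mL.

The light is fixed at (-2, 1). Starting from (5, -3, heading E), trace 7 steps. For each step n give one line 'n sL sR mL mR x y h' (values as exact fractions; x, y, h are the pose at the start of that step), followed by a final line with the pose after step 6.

n=0: pose=(5,-3,E); sL=10/17, sR=2/5; mL=59/85, mR=9/85; mL+mR=4/5 → advance +1; mR−mL=-10/17 → turn -1·90°
n=1: pose=(6,-3,S); sL=8/25, sR=40/61; mL=1244/1525, mR=756/1525; mL+mR=80/61 → advance +1; mR−mL=-8/25 → turn -1·90°
n=2: pose=(6,-4,W); sL=20/49, sR=20/29; mL=1270/1421, mR=690/1421; mL+mR=40/29 → advance +1; mR−mL=-20/49 → turn -1·90°
n=3: pose=(5,-4,N); sL=40/41, sR=40/97; mL=3580/3977, mR=-300/3977; mL+mR=80/97 → advance +1; mR−mL=-40/41 → turn -1·90°
n=4: pose=(5,-3,E); sL=10/17, sR=2/5; mL=59/85, mR=9/85; mL+mR=4/5 → advance +1; mR−mL=-10/17 → turn -1·90°
n=5: pose=(6,-3,S); sL=8/25, sR=40/61; mL=1244/1525, mR=756/1525; mL+mR=80/61 → advance +1; mR−mL=-8/25 → turn -1·90°
n=6: pose=(6,-4,W); sL=20/49, sR=20/29; mL=1270/1421, mR=690/1421; mL+mR=40/29 → advance +1; mR−mL=-20/49 → turn -1·90°

0 10/17 2/5 59/85 9/85 5 -3 E
1 8/25 40/61 1244/1525 756/1525 6 -3 S
2 20/49 20/29 1270/1421 690/1421 6 -4 W
3 40/41 40/97 3580/3977 -300/3977 5 -4 N
4 10/17 2/5 59/85 9/85 5 -3 E
5 8/25 40/61 1244/1525 756/1525 6 -3 S
6 20/49 20/29 1270/1421 690/1421 6 -4 W
final 5 -4 N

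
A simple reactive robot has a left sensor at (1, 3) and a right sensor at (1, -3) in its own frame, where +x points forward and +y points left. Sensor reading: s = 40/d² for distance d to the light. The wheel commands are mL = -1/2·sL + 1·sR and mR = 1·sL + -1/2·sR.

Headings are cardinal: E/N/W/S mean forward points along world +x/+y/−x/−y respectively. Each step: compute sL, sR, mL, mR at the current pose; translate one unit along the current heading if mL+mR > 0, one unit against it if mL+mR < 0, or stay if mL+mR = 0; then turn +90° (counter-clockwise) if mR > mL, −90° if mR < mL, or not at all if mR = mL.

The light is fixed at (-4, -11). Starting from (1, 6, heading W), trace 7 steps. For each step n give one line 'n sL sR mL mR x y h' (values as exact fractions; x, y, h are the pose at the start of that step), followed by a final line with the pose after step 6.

n=0: pose=(1,6,W); sL=10/53, sR=5/52; mL=5/2756, mR=775/5512; mL+mR=785/5512 → advance +1; mR−mL=765/5512 → turn +1·90°
n=1: pose=(0,6,S); sL=8/61, sR=40/257; mL=1412/15677, mR=836/15677; mL+mR=2248/15677 → advance +1; mR−mL=-576/15677 → turn -1·90°
n=2: pose=(0,5,W); sL=20/89, sR=4/37; mL=-14/3293, mR=562/3293; mL+mR=548/3293 → advance +1; mR−mL=576/3293 → turn +1·90°
n=3: pose=(-1,5,S); sL=40/261, sR=8/45; mL=44/435, mR=28/435; mL+mR=24/145 → advance +1; mR−mL=-16/435 → turn -1·90°
n=4: pose=(-1,4,W); sL=10/37, sR=5/41; mL=-20/1517, mR=635/3034; mL+mR=595/3034 → advance +1; mR−mL=675/3034 → turn +1·90°
n=5: pose=(-2,4,S); sL=40/221, sR=40/197; mL=4900/43537, mR=3460/43537; mL+mR=8360/43537 → advance +1; mR−mL=-1440/43537 → turn -1·90°
n=6: pose=(-2,3,W); sL=20/61, sR=4/29; mL=-46/1769, mR=458/1769; mL+mR=412/1769 → advance +1; mR−mL=504/1769 → turn +1·90°

0 10/53 5/52 5/2756 775/5512 1 6 W
1 8/61 40/257 1412/15677 836/15677 0 6 S
2 20/89 4/37 -14/3293 562/3293 0 5 W
3 40/261 8/45 44/435 28/435 -1 5 S
4 10/37 5/41 -20/1517 635/3034 -1 4 W
5 40/221 40/197 4900/43537 3460/43537 -2 4 S
6 20/61 4/29 -46/1769 458/1769 -2 3 W
final -3 3 S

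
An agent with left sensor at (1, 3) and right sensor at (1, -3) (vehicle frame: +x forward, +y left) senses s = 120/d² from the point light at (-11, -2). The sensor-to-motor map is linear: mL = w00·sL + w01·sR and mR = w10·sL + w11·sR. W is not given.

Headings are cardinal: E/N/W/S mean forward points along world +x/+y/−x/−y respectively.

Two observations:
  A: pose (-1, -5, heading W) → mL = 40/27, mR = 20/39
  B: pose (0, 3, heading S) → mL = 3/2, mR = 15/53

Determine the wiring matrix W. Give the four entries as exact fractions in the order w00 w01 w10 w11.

0 1 1/2 0

obs A: pose=(-1,-5,W) → sL=40/39, sR=40/27, mL=40/27, mR=20/39
obs B: pose=(0,3,S) → sL=30/53, sR=3/2, mL=3/2, mR=15/53
sensor matrix S = [[40/39, 40/27], [30/53, 3/2]]; det S = 4340/6201
solve [mL_A; mL_B] = S·[w00; w01] and [mR_A; mR_B] = S·[w10; w11]:
  w00 = 0, w01 = 1, w10 = 1/2, w11 = 0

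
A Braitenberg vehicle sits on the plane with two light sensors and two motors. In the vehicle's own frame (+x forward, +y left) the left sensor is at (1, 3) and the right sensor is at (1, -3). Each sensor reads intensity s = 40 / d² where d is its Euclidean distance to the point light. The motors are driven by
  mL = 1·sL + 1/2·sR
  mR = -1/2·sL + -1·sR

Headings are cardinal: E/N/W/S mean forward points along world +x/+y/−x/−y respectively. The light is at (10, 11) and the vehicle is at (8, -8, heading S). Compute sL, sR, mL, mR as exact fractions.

40/401 8/85 5004/34085 -4908/34085

left sensor world pos  = (11, -9); dL² = 401
right sensor world pos = (5, -9); dR² = 425
sL = 40/401 = 40/401
sR = 40/425 = 8/85
mL = 1·sL + 1/2·sR = 5004/34085
mR = -1/2·sL + -1·sR = -4908/34085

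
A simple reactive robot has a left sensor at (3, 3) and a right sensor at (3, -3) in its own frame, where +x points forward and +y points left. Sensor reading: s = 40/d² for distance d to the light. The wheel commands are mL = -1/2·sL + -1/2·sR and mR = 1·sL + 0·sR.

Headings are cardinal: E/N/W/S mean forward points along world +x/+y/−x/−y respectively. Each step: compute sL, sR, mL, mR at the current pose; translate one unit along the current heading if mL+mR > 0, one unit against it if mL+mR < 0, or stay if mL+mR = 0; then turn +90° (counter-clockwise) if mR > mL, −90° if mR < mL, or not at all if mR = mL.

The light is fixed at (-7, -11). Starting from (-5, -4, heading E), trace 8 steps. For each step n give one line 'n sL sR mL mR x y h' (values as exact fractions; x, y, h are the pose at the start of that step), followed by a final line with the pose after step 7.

0 8/25 40/41 -664/1025 8/25 -5 -4 E
1 5/13 10/29 -275/754 5/13 -6 -4 N
2 40/29 8/25 -616/725 40/29 -6 -3 W
3 20/17 20/17 -20/17 20/17 -7 -3 S
4 4/13 20/17 -164/221 4/13 -7 -3 E
5 40/137 8/25 -1048/3425 40/137 -8 -3 N
6 5/4 10/29 -185/232 5/4 -8 -4 W
7 40/17 40/41 -1160/697 40/17 -9 -4 S
final -9 -5 E

n=0: pose=(-5,-4,E); sL=8/25, sR=40/41; mL=-664/1025, mR=8/25; mL+mR=-336/1025 → advance -1; mR−mL=992/1025 → turn +1·90°
n=1: pose=(-6,-4,N); sL=5/13, sR=10/29; mL=-275/754, mR=5/13; mL+mR=15/754 → advance +1; mR−mL=565/754 → turn +1·90°
n=2: pose=(-6,-3,W); sL=40/29, sR=8/25; mL=-616/725, mR=40/29; mL+mR=384/725 → advance +1; mR−mL=1616/725 → turn +1·90°
n=3: pose=(-7,-3,S); sL=20/17, sR=20/17; mL=-20/17, mR=20/17; mL+mR=0 → advance +0; mR−mL=40/17 → turn +1·90°
n=4: pose=(-7,-3,E); sL=4/13, sR=20/17; mL=-164/221, mR=4/13; mL+mR=-96/221 → advance -1; mR−mL=232/221 → turn +1·90°
n=5: pose=(-8,-3,N); sL=40/137, sR=8/25; mL=-1048/3425, mR=40/137; mL+mR=-48/3425 → advance -1; mR−mL=2048/3425 → turn +1·90°
n=6: pose=(-8,-4,W); sL=5/4, sR=10/29; mL=-185/232, mR=5/4; mL+mR=105/232 → advance +1; mR−mL=475/232 → turn +1·90°
n=7: pose=(-9,-4,S); sL=40/17, sR=40/41; mL=-1160/697, mR=40/17; mL+mR=480/697 → advance +1; mR−mL=2800/697 → turn +1·90°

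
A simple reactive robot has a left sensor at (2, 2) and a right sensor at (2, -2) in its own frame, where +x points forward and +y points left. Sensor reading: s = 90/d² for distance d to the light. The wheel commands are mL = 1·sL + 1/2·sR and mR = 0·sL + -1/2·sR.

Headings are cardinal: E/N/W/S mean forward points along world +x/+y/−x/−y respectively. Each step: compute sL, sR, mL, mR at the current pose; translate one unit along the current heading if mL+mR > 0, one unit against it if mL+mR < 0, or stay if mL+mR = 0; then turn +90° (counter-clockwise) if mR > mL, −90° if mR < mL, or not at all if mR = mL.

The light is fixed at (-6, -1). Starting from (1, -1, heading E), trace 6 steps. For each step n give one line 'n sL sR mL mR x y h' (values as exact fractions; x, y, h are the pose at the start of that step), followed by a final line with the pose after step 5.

n=0: pose=(1,-1,E); sL=18/17, sR=18/17; mL=27/17, mR=-9/17; mL+mR=18/17 → advance +1; mR−mL=-36/17 → turn -1·90°
n=1: pose=(2,-1,S); sL=45/52, sR=9/4; mL=207/104, mR=-9/8; mL+mR=45/52 → advance +1; mR−mL=-81/26 → turn -1·90°
n=2: pose=(2,-2,W); sL=2, sR=90/37; mL=119/37, mR=-45/37; mL+mR=2 → advance +1; mR−mL=-164/37 → turn -1·90°
n=3: pose=(1,-2,N); sL=45/13, sR=45/41; mL=4275/1066, mR=-45/82; mL+mR=45/13 → advance +1; mR−mL=-2430/533 → turn -1·90°
n=4: pose=(1,-1,E); sL=18/17, sR=18/17; mL=27/17, mR=-9/17; mL+mR=18/17 → advance +1; mR−mL=-36/17 → turn -1·90°
n=5: pose=(2,-1,S); sL=45/52, sR=9/4; mL=207/104, mR=-9/8; mL+mR=45/52 → advance +1; mR−mL=-81/26 → turn -1·90°

0 18/17 18/17 27/17 -9/17 1 -1 E
1 45/52 9/4 207/104 -9/8 2 -1 S
2 2 90/37 119/37 -45/37 2 -2 W
3 45/13 45/41 4275/1066 -45/82 1 -2 N
4 18/17 18/17 27/17 -9/17 1 -1 E
5 45/52 9/4 207/104 -9/8 2 -1 S
final 2 -2 W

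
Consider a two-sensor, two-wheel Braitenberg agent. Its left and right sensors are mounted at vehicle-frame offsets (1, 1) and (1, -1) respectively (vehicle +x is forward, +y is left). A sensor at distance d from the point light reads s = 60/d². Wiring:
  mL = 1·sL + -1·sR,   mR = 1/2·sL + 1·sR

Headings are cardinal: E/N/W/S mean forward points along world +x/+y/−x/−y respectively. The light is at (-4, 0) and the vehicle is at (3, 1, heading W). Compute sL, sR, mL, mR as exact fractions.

5/3 3/2 1/6 7/3

left sensor world pos  = (2, 0); dL² = 36
right sensor world pos = (2, 2); dR² = 40
sL = 60/36 = 5/3
sR = 60/40 = 3/2
mL = 1·sL + -1·sR = 1/6
mR = 1/2·sL + 1·sR = 7/3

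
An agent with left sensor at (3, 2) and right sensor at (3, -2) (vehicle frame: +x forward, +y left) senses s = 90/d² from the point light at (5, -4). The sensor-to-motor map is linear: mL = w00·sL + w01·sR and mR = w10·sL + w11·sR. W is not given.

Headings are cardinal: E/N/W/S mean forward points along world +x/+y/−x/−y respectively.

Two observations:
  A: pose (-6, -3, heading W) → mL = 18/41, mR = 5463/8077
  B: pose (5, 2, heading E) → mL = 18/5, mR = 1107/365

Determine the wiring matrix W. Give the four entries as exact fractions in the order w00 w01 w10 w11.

obs A: pose=(-6,-3,W) → sL=90/197, sR=18/41, mL=18/41, mR=5463/8077
obs B: pose=(5,2,E) → sL=90/73, sR=18/5, mL=18/5, mR=1107/365
sensor matrix S = [[90/197, 18/41], [90/73, 18/5]]; det S = 650592/589621
solve [mL_A; mL_B] = S·[w00; w01] and [mR_A; mR_B] = S·[w10; w11]:
  w00 = 0, w01 = 1, w10 = 1, w11 = 1/2

0 1 1 1/2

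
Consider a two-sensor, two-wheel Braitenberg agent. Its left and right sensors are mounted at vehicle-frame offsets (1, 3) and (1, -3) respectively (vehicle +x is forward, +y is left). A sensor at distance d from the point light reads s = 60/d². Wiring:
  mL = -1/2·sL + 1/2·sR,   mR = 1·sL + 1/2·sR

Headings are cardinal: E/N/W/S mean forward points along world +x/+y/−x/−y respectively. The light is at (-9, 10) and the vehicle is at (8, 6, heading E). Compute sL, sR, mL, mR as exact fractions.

left sensor world pos  = (9, 9); dL² = 325
right sensor world pos = (9, 3); dR² = 373
sL = 60/325 = 12/65
sR = 60/373 = 60/373
mL = -1/2·sL + 1/2·sR = -288/24245
mR = 1·sL + 1/2·sR = 6426/24245

12/65 60/373 -288/24245 6426/24245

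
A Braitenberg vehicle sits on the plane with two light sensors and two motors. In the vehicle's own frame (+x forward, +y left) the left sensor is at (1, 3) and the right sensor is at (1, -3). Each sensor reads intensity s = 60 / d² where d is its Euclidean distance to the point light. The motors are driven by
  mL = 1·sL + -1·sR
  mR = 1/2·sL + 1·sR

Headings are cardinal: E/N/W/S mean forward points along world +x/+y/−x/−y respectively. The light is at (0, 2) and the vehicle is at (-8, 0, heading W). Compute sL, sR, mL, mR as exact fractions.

left sensor world pos  = (-9, -3); dL² = 106
right sensor world pos = (-9, 3); dR² = 82
sL = 60/106 = 30/53
sR = 60/82 = 30/41
mL = 1·sL + -1·sR = -360/2173
mR = 1/2·sL + 1·sR = 2205/2173

30/53 30/41 -360/2173 2205/2173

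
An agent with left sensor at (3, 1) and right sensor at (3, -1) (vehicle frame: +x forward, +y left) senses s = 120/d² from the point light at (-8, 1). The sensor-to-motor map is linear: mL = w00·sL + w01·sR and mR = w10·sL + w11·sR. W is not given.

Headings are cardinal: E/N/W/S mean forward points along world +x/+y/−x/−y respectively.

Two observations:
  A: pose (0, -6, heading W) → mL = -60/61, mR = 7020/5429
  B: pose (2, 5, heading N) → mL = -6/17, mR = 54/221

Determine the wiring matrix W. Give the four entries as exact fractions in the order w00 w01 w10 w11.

obs A: pose=(0,-6,W) → sL=120/89, sR=120/61, mL=-60/61, mR=7020/5429
obs B: pose=(2,5,N) → sL=12/13, sR=12/17, mL=-6/17, mR=54/221
sensor matrix S = [[120/89, 120/61], [12/13, 12/17]]; det S = -1036800/1199809
solve [mL_A; mL_B] = S·[w00; w01] and [mR_A; mR_B] = S·[w10; w11]:
  w00 = 0, w01 = -1/2, w10 = -1/2, w11 = 1

0 -1/2 -1/2 1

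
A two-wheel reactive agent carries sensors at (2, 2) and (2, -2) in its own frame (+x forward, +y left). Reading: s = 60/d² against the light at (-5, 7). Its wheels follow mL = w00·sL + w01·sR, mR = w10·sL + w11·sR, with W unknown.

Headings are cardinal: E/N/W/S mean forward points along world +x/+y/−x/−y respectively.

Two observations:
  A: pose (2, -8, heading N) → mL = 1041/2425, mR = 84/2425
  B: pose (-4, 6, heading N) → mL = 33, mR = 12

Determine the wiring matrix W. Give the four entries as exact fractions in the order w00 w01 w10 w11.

obs A: pose=(2,-8,N) → sL=30/97, sR=6/25, mL=1041/2425, mR=84/2425
obs B: pose=(-4,6,N) → sL=30, sR=6, mL=33, mR=12
sensor matrix S = [[30/97, 6/25], [30, 6]]; det S = -2592/485
solve [mL_A; mL_B] = S·[w00; w01] and [mR_A; mR_B] = S·[w10; w11]:
  w00 = 1, w01 = 1/2, w10 = 1/2, w11 = -1/2

1 1/2 1/2 -1/2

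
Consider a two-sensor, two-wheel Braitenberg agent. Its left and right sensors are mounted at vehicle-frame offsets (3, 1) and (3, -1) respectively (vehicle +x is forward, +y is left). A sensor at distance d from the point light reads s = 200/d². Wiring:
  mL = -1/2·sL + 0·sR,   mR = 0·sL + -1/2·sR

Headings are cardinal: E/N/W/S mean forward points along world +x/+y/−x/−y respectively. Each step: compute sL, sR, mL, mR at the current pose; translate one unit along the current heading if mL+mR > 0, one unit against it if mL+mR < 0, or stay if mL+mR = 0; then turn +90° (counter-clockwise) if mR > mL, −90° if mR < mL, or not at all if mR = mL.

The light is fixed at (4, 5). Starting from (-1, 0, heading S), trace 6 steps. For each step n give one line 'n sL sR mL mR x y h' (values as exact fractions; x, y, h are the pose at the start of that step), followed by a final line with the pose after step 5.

n=0: pose=(-1,0,S); sL=5/2, sR=2; mL=-5/4, mR=-1; mL+mR=-9/4 → advance -1; mR−mL=1/4 → turn +1·90°
n=1: pose=(-1,1,E); sL=200/13, sR=200/29; mL=-100/13, mR=-100/29; mL+mR=-4200/377 → advance -1; mR−mL=1600/377 → turn +1·90°
n=2: pose=(-2,1,N); sL=4, sR=100/13; mL=-2, mR=-50/13; mL+mR=-76/13 → advance -1; mR−mL=-24/13 → turn -1·90°
n=3: pose=(-2,0,E); sL=8, sR=40/9; mL=-4, mR=-20/9; mL+mR=-56/9 → advance -1; mR−mL=16/9 → turn +1·90°
n=4: pose=(-3,0,N); sL=50/17, sR=5; mL=-25/17, mR=-5/2; mL+mR=-135/34 → advance -1; mR−mL=-35/34 → turn -1·90°
n=5: pose=(-3,-1,E); sL=200/41, sR=40/13; mL=-100/41, mR=-20/13; mL+mR=-2120/533 → advance -1; mR−mL=480/533 → turn +1·90°

0 5/2 2 -5/4 -1 -1 0 S
1 200/13 200/29 -100/13 -100/29 -1 1 E
2 4 100/13 -2 -50/13 -2 1 N
3 8 40/9 -4 -20/9 -2 0 E
4 50/17 5 -25/17 -5/2 -3 0 N
5 200/41 40/13 -100/41 -20/13 -3 -1 E
final -4 -1 N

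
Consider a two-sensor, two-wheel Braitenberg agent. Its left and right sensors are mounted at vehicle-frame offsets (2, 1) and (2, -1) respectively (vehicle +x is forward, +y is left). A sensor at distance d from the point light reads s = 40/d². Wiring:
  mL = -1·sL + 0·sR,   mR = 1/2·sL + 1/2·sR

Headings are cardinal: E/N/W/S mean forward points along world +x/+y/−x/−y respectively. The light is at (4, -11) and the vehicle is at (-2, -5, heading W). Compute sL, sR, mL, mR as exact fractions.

left sensor world pos  = (-4, -6); dL² = 89
right sensor world pos = (-4, -4); dR² = 113
sL = 40/89 = 40/89
sR = 40/113 = 40/113
mL = -1·sL + 0·sR = -40/89
mR = 1/2·sL + 1/2·sR = 4040/10057

40/89 40/113 -40/89 4040/10057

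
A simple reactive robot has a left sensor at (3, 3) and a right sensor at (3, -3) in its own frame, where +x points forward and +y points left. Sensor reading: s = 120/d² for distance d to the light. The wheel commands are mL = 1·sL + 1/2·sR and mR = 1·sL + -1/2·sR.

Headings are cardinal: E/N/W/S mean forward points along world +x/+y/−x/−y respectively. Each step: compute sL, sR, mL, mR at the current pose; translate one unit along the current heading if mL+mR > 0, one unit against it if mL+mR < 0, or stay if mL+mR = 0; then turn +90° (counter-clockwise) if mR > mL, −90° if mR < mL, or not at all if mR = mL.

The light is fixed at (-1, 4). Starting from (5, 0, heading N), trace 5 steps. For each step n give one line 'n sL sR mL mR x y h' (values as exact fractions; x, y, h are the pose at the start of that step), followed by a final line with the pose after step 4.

n=0: pose=(5,0,N); sL=12, sR=60/41; mL=522/41, mR=462/41; mL+mR=24 → advance +1; mR−mL=-60/41 → turn -1·90°
n=1: pose=(5,1,E); sL=40/27, sR=40/39; mL=700/351, mR=340/351; mL+mR=80/27 → advance +1; mR−mL=-40/39 → turn -1·90°
n=2: pose=(6,1,S); sL=15/17, sR=30/13; mL=450/221, mR=-60/221; mL+mR=30/17 → advance +1; mR−mL=-30/13 → turn -1·90°
n=3: pose=(6,0,W); sL=24/13, sR=120/17; mL=1188/221, mR=-372/221; mL+mR=48/13 → advance +1; mR−mL=-120/17 → turn -1·90°
n=4: pose=(5,0,N); sL=12, sR=60/41; mL=522/41, mR=462/41; mL+mR=24 → advance +1; mR−mL=-60/41 → turn -1·90°

0 12 60/41 522/41 462/41 5 0 N
1 40/27 40/39 700/351 340/351 5 1 E
2 15/17 30/13 450/221 -60/221 6 1 S
3 24/13 120/17 1188/221 -372/221 6 0 W
4 12 60/41 522/41 462/41 5 0 N
final 5 1 E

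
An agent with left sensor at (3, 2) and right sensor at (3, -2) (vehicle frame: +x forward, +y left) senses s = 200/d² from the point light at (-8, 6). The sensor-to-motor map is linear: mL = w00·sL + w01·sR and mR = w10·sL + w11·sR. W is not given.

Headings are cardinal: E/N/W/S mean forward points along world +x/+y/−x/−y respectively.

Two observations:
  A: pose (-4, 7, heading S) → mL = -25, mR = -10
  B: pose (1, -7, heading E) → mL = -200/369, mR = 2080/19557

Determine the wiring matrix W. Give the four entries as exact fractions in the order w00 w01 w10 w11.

obs A: pose=(-4,7,S) → sL=5, sR=25, mL=-25, mR=-10
obs B: pose=(1,-7,E) → sL=40/53, sR=200/369, mL=-200/369, mR=2080/19557
sensor matrix S = [[5, 25], [40/53, 200/369]]; det S = -316000/19557
solve [mL_A; mL_B] = S·[w00; w01] and [mR_A; mR_B] = S·[w10; w11]:
  w00 = 0, w01 = -1, w10 = 1/2, w11 = -1/2

0 -1 1/2 -1/2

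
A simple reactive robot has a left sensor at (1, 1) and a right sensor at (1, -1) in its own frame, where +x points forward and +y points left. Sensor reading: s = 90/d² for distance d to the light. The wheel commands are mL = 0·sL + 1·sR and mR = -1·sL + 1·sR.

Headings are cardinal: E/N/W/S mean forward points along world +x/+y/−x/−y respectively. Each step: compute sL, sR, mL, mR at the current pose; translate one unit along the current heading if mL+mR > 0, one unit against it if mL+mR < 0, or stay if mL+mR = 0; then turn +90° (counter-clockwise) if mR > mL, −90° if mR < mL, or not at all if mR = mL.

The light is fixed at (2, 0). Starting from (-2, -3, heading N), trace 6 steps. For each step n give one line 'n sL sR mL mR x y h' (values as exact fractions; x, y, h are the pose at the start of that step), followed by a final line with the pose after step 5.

0 90/29 90/13 90/13 1440/377 -2 -3 N
1 9 5 5 -4 -2 -2 E
2 90/13 18/5 18/5 -216/65 -1 -2 S
3 45/16 9/2 9/2 27/16 -1 -3 W
4 90/29 90/13 90/13 1440/377 -2 -3 N
5 9 5 5 -4 -2 -2 E
final -1 -2 S

n=0: pose=(-2,-3,N); sL=90/29, sR=90/13; mL=90/13, mR=1440/377; mL+mR=4050/377 → advance +1; mR−mL=-90/29 → turn -1·90°
n=1: pose=(-2,-2,E); sL=9, sR=5; mL=5, mR=-4; mL+mR=1 → advance +1; mR−mL=-9 → turn -1·90°
n=2: pose=(-1,-2,S); sL=90/13, sR=18/5; mL=18/5, mR=-216/65; mL+mR=18/65 → advance +1; mR−mL=-90/13 → turn -1·90°
n=3: pose=(-1,-3,W); sL=45/16, sR=9/2; mL=9/2, mR=27/16; mL+mR=99/16 → advance +1; mR−mL=-45/16 → turn -1·90°
n=4: pose=(-2,-3,N); sL=90/29, sR=90/13; mL=90/13, mR=1440/377; mL+mR=4050/377 → advance +1; mR−mL=-90/29 → turn -1·90°
n=5: pose=(-2,-2,E); sL=9, sR=5; mL=5, mR=-4; mL+mR=1 → advance +1; mR−mL=-9 → turn -1·90°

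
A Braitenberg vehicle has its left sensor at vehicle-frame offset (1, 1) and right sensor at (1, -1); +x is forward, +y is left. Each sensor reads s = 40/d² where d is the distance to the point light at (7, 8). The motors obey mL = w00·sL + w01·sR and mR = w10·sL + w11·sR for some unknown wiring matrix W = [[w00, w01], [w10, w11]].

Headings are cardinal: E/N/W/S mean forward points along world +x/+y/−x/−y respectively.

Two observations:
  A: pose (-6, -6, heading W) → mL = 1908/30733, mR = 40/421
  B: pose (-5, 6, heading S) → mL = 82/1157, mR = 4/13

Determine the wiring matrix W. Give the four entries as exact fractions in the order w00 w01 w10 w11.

obs A: pose=(-6,-6,W) → sL=40/421, sR=8/73, mL=1908/30733, mR=40/421
obs B: pose=(-5,6,S) → sL=4/13, sR=20/89, mL=82/1157, mR=4/13
sensor matrix S = [[40/421, 8/73], [4/13, 20/89]]; det S = -439808/35558081
solve [mL_A; mL_B] = S·[w00; w01] and [mR_A; mR_B] = S·[w10; w11]:
  w00 = -1/2, w01 = 1, w10 = 1, w11 = 0

-1/2 1 1 0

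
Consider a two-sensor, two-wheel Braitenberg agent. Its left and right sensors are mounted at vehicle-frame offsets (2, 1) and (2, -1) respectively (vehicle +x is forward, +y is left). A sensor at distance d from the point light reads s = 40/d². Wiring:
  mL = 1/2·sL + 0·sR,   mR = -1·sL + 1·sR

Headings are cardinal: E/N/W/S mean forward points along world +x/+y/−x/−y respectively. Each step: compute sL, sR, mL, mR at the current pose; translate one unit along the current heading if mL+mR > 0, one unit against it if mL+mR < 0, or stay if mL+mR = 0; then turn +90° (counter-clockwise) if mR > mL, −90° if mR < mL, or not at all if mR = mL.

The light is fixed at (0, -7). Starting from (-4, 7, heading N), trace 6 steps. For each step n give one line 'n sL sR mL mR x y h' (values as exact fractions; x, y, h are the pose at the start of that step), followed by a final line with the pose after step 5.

0 40/281 8/53 20/281 128/14893 -4 7 N
1 2/13 1/5 1/13 3/65 -4 8 E
2 40/173 8/37 20/173 -96/6401 -3 8 S
3 20/97 4/25 10/97 -112/2425 -3 7 W
4 40/281 8/53 20/281 128/14893 -4 7 N
5 2/13 1/5 1/13 3/65 -4 8 E
final -3 8 S

n=0: pose=(-4,7,N); sL=40/281, sR=8/53; mL=20/281, mR=128/14893; mL+mR=1188/14893 → advance +1; mR−mL=-932/14893 → turn -1·90°
n=1: pose=(-4,8,E); sL=2/13, sR=1/5; mL=1/13, mR=3/65; mL+mR=8/65 → advance +1; mR−mL=-2/65 → turn -1·90°
n=2: pose=(-3,8,S); sL=40/173, sR=8/37; mL=20/173, mR=-96/6401; mL+mR=644/6401 → advance +1; mR−mL=-836/6401 → turn -1·90°
n=3: pose=(-3,7,W); sL=20/97, sR=4/25; mL=10/97, mR=-112/2425; mL+mR=138/2425 → advance +1; mR−mL=-362/2425 → turn -1·90°
n=4: pose=(-4,7,N); sL=40/281, sR=8/53; mL=20/281, mR=128/14893; mL+mR=1188/14893 → advance +1; mR−mL=-932/14893 → turn -1·90°
n=5: pose=(-4,8,E); sL=2/13, sR=1/5; mL=1/13, mR=3/65; mL+mR=8/65 → advance +1; mR−mL=-2/65 → turn -1·90°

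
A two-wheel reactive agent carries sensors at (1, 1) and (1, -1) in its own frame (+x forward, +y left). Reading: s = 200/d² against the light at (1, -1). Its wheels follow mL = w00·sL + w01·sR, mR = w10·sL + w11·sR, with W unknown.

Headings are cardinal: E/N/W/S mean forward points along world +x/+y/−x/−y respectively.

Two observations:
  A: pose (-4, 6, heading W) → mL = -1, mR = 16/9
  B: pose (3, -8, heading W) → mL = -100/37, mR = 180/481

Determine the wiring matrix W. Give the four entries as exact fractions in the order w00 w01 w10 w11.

0 -1/2 1 -1/2

obs A: pose=(-4,6,W) → sL=25/9, sR=2, mL=-1, mR=16/9
obs B: pose=(3,-8,W) → sL=40/13, sR=200/37, mL=-100/37, mR=180/481
sensor matrix S = [[25/9, 2], [40/13, 200/37]]; det S = 38360/4329
solve [mL_A; mL_B] = S·[w00; w01] and [mR_A; mR_B] = S·[w10; w11]:
  w00 = 0, w01 = -1/2, w10 = 1, w11 = -1/2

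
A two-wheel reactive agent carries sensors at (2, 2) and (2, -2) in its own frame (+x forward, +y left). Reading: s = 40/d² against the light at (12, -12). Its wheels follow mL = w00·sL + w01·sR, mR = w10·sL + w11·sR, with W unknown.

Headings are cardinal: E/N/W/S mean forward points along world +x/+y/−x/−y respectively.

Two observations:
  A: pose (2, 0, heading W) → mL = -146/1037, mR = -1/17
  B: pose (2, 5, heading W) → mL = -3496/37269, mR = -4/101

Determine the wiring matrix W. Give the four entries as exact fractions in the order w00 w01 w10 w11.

-1/2 -1/2 0 -1/2

obs A: pose=(2,0,W) → sL=10/61, sR=2/17, mL=-146/1037, mR=-1/17
obs B: pose=(2,5,W) → sL=40/369, sR=8/101, mL=-3496/37269, mR=-4/101
sensor matrix S = [[10/61, 2/17], [40/369, 8/101]]; det S = 8960/38647953
solve [mL_A; mL_B] = S·[w00; w01] and [mR_A; mR_B] = S·[w10; w11]:
  w00 = -1/2, w01 = -1/2, w10 = 0, w11 = -1/2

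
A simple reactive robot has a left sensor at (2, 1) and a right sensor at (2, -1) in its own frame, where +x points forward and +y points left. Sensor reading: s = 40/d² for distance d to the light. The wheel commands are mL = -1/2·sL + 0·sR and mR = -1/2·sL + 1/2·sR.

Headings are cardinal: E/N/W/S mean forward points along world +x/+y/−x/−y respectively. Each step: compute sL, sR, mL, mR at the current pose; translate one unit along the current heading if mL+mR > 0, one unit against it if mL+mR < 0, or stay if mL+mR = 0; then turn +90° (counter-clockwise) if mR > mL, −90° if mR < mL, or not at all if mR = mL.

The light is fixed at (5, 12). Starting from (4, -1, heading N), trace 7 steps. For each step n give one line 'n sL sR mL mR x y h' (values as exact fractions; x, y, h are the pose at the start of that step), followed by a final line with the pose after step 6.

0 8/25 40/121 -4/25 16/3025 4 -1 N
1 20/117 20/89 -10/117 280/10413 4 -2 W
2 40/257 40/257 -20/257 0 5 -2 S
3 10/37 1/5 -5/37 -13/370 5 -1 E
4 8/25 40/121 -4/25 16/3025 4 -1 N
5 20/117 20/89 -10/117 280/10413 4 -2 W
6 40/257 40/257 -20/257 0 5 -2 S
final 5 -1 E

n=0: pose=(4,-1,N); sL=8/25, sR=40/121; mL=-4/25, mR=16/3025; mL+mR=-468/3025 → advance -1; mR−mL=20/121 → turn +1·90°
n=1: pose=(4,-2,W); sL=20/117, sR=20/89; mL=-10/117, mR=280/10413; mL+mR=-610/10413 → advance -1; mR−mL=10/89 → turn +1·90°
n=2: pose=(5,-2,S); sL=40/257, sR=40/257; mL=-20/257, mR=0; mL+mR=-20/257 → advance -1; mR−mL=20/257 → turn +1·90°
n=3: pose=(5,-1,E); sL=10/37, sR=1/5; mL=-5/37, mR=-13/370; mL+mR=-63/370 → advance -1; mR−mL=1/10 → turn +1·90°
n=4: pose=(4,-1,N); sL=8/25, sR=40/121; mL=-4/25, mR=16/3025; mL+mR=-468/3025 → advance -1; mR−mL=20/121 → turn +1·90°
n=5: pose=(4,-2,W); sL=20/117, sR=20/89; mL=-10/117, mR=280/10413; mL+mR=-610/10413 → advance -1; mR−mL=10/89 → turn +1·90°
n=6: pose=(5,-2,S); sL=40/257, sR=40/257; mL=-20/257, mR=0; mL+mR=-20/257 → advance -1; mR−mL=20/257 → turn +1·90°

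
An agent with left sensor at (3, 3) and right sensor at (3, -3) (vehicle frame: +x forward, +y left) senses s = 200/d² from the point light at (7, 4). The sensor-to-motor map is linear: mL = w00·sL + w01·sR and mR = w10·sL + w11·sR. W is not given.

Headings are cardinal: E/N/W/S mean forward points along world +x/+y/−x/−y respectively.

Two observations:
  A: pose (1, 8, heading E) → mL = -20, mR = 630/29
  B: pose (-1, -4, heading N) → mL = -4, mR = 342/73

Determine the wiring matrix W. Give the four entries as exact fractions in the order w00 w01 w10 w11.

obs A: pose=(1,8,E) → sL=100/29, sR=20, mL=-20, mR=630/29
obs B: pose=(-1,-4,N) → sL=100/73, sR=4, mL=-4, mR=342/73
sensor matrix S = [[100/29, 20], [100/73, 4]]; det S = -28800/2117
solve [mL_A; mL_B] = S·[w00; w01] and [mR_A; mR_B] = S·[w10; w11]:
  w00 = 0, w01 = -1, w10 = 1/2, w11 = 1

0 -1 1/2 1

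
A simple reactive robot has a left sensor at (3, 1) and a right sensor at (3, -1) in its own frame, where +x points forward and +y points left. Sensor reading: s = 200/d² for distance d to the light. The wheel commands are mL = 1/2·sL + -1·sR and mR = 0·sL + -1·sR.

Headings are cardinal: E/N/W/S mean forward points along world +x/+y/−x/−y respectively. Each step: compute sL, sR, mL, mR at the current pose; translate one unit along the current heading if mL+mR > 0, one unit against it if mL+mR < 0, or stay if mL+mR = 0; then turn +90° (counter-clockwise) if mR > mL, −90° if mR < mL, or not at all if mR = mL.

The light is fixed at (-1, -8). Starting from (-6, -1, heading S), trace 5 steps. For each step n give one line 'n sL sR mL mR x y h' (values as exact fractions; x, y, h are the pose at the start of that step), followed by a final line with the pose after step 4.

0 25/4 50/13 -75/104 -50/13 -6 -1 S
1 200/113 40/29 -1620/3277 -40/29 -6 0 W
2 100/73 20/13 -810/949 -20/13 -5 0 N
3 40/13 200/37 -1860/481 -200/37 -5 -1 E
4 25/4 50/13 -75/104 -50/13 -6 -1 S
final -6 0 W

n=0: pose=(-6,-1,S); sL=25/4, sR=50/13; mL=-75/104, mR=-50/13; mL+mR=-475/104 → advance -1; mR−mL=-25/8 → turn -1·90°
n=1: pose=(-6,0,W); sL=200/113, sR=40/29; mL=-1620/3277, mR=-40/29; mL+mR=-6140/3277 → advance -1; mR−mL=-100/113 → turn -1·90°
n=2: pose=(-5,0,N); sL=100/73, sR=20/13; mL=-810/949, mR=-20/13; mL+mR=-2270/949 → advance -1; mR−mL=-50/73 → turn -1·90°
n=3: pose=(-5,-1,E); sL=40/13, sR=200/37; mL=-1860/481, mR=-200/37; mL+mR=-4460/481 → advance -1; mR−mL=-20/13 → turn -1·90°
n=4: pose=(-6,-1,S); sL=25/4, sR=50/13; mL=-75/104, mR=-50/13; mL+mR=-475/104 → advance -1; mR−mL=-25/8 → turn -1·90°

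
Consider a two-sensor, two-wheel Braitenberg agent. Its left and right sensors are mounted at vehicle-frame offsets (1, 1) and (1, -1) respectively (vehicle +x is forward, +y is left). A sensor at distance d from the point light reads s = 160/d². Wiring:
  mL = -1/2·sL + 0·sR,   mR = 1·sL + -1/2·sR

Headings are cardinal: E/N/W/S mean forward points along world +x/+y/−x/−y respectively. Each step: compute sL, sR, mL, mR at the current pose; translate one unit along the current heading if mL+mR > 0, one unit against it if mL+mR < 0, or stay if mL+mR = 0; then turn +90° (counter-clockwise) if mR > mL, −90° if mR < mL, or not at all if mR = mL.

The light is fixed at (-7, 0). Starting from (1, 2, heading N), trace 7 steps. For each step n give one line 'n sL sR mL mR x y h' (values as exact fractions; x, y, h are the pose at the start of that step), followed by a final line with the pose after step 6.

n=0: pose=(1,2,N); sL=80/29, sR=16/9; mL=-40/29, mR=488/261; mL+mR=128/261 → advance +1; mR−mL=848/261 → turn +1·90°
n=1: pose=(1,3,W); sL=160/53, sR=32/13; mL=-80/53, mR=1232/689; mL+mR=192/689 → advance +1; mR−mL=2272/689 → turn +1·90°
n=2: pose=(0,3,S); sL=40/17, sR=4; mL=-20/17, mR=6/17; mL+mR=-14/17 → advance -1; mR−mL=26/17 → turn +1·90°
n=3: pose=(0,4,E); sL=160/89, sR=160/73; mL=-80/89, mR=4560/6497; mL+mR=-1280/6497 → advance -1; mR−mL=10400/6497 → turn +1·90°
n=4: pose=(-1,4,N); sL=16/5, sR=80/37; mL=-8/5, mR=392/185; mL+mR=96/185 → advance +1; mR−mL=688/185 → turn +1·90°
n=5: pose=(-1,5,W); sL=160/41, sR=160/61; mL=-80/41, mR=6480/2501; mL+mR=1600/2501 → advance +1; mR−mL=11360/2501 → turn +1·90°
n=6: pose=(-2,5,S); sL=40/13, sR=5; mL=-20/13, mR=15/26; mL+mR=-25/26 → advance -1; mR−mL=55/26 → turn +1·90°

0 80/29 16/9 -40/29 488/261 1 2 N
1 160/53 32/13 -80/53 1232/689 1 3 W
2 40/17 4 -20/17 6/17 0 3 S
3 160/89 160/73 -80/89 4560/6497 0 4 E
4 16/5 80/37 -8/5 392/185 -1 4 N
5 160/41 160/61 -80/41 6480/2501 -1 5 W
6 40/13 5 -20/13 15/26 -2 5 S
final -2 6 E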